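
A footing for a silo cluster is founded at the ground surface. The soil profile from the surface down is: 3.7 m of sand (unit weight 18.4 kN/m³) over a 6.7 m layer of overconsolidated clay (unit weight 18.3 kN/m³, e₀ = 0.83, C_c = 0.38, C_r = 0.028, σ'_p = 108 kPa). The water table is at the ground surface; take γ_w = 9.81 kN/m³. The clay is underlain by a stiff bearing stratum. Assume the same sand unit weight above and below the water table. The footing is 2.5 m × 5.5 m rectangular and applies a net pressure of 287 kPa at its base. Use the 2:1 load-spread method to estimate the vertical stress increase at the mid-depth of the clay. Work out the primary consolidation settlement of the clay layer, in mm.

Mid-depth of clay below the ground surface: z = 3.7 + 6.7/2 = 7.05 m.
Total vertical stress at mid-clay: σ_v = 18.4×3.7 + 18.3×3.35 = 129.38 kPa.
Pore pressure: u = 9.81×(7.05 − 0) = 69.16 kPa.
Initial effective stress: σ'_0 = σ_v − u = 129.38 − 69.16 = 60.22 kPa.
Stress increase at mid-clay by the 2:1 spreading method:
Δσ = qBL/((B+z)(L+z)) = 287×2.5×5.5/((2.5+7.05)(5.5+7.05)) = 32.926 kPa
Final effective stress: σ'_f = 60.22 + 32.926 = 93.146 kPa.
σ'_f = 93.146 ≤ σ'_p = 108 kPa, so the clay remains overconsolidated and only the recompression index applies:
S_c = C_r·H/(1+e₀)·log₁₀(σ'_f/σ'_0) = 0.028×6.7/1.83×log₁₀(93.146/60.22)
    = 0.10251 × 0.18942 = 0.01942 m

S_c ≈ 19.4 mm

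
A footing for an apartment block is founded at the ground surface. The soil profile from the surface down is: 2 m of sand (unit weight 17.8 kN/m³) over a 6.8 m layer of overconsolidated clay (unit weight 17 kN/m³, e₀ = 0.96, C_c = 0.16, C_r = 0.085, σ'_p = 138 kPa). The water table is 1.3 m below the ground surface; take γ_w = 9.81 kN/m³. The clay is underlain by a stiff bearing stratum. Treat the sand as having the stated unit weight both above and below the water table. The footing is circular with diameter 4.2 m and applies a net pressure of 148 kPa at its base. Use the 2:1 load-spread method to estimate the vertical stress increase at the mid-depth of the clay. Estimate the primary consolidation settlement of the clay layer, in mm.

S_c ≈ 54.7 mm

Mid-depth of clay below the ground surface: z = 2 + 6.8/2 = 5.4 m.
Total vertical stress at mid-clay: σ_v = 17.8×2 + 17×3.4 = 93.4 kPa.
Pore pressure: u = 9.81×(5.4 − 1.3) = 40.221 kPa.
Initial effective stress: σ'_0 = σ_v − u = 93.4 − 40.221 = 53.179 kPa.
Stress increase at mid-clay by the 2:1 spreading method:
Δσ ≈ qD²/(D+z)² = 148×4.2²/(4.2+5.4)² = 28.328 kPa
Final effective stress: σ'_f = 53.179 + 28.328 = 81.507 kPa.
σ'_f = 81.507 ≤ σ'_p = 138 kPa, so the clay remains overconsolidated and only the recompression index applies:
S_c = C_r·H/(1+e₀)·log₁₀(σ'_f/σ'_0) = 0.085×6.8/1.96×log₁₀(81.507/53.179)
    = 0.2949 × 0.18545 = 0.05469 m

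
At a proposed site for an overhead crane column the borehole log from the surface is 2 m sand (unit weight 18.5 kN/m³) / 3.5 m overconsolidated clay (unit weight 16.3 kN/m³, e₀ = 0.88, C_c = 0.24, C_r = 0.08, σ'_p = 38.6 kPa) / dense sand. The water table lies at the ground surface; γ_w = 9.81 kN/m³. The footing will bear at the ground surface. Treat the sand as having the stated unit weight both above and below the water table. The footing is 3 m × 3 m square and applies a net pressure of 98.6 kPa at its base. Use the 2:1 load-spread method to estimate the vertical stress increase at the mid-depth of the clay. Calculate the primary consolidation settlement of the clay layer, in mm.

S_c ≈ 62.2 mm

Mid-depth of clay below the ground surface: z = 2 + 3.5/2 = 3.75 m.
Total vertical stress at mid-clay: σ_v = 18.5×2 + 16.3×1.75 = 65.525 kPa.
Pore pressure: u = 9.81×(3.75 − 0) = 36.788 kPa.
Initial effective stress: σ'_0 = σ_v − u = 65.525 − 36.788 = 28.737 kPa.
Stress increase at mid-clay by the 2:1 spreading method:
Δσ = qBL/((B+z)(L+z)) = 98.6×3×3/((3+3.75)(3+3.75)) = 19.477 kPa
Final effective stress: σ'_f = 28.737 + 19.477 = 48.214 kPa.
σ'_f = 48.214 > σ'_p = 38.6 kPa, so the stress path crosses the preconsolidation pressure — recompression up to σ'_p, then virgin compression beyond:
S_c = H/(1+e₀)·[C_r·log₁₀(σ'_p/σ'_0) + C_c·log₁₀(σ'_f/σ'_p)]
    = 3.5/1.88 × [0.08×log₁₀(38.6/28.737) + 0.24×log₁₀(48.214/38.6)]
    = 1.8617 × [0.010252 + 0.023181] = 0.06224 m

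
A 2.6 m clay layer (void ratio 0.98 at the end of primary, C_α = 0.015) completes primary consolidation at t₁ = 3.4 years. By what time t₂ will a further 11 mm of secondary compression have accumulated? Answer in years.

S_s = C_α·H/(1+e_p)·log₁₀(t₂/t₁) ⇒ log₁₀(t₂/t₁) = S_s·(1+e_p)/(C_α·H).
log₁₀(t₂/t₁) = 0.011 × (1+0.98) / (0.015×2.6) = 0.5585
t₂ = t₁ × 10^0.5585 = 3.4 × 3.618 = 12.3 years

t₂ ≈ 12.3 years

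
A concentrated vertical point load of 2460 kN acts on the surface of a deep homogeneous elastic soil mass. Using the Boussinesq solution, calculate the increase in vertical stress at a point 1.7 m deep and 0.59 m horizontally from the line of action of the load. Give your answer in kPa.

Δσ_z ≈ 306 kPa

Boussinesq vertical stress below a point load on an elastic half-space:
Δσ_z = 3P/(2πz²) · [1 + (r/z)²]^(−5/2)
r/z = 0.59/1.7 = 0.34706; [1+(r/z)²]^(−5/2) = 0.75252.
Δσ_z = 3×2460/(2π×1.7²) × 0.75252 = 406.42 × 0.75252 = 305.8 kPa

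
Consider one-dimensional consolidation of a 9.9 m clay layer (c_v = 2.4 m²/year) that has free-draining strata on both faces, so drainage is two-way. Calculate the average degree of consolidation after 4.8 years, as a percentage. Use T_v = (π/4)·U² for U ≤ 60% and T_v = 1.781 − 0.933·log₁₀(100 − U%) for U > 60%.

Drainage path length: H_d = H/2 = 4.95 m (double drainage).
T_v = c_v·t/H_d² = 2.4×4.8/4.95² = 0.47016.
T_v = 0.47016 corresponds to the U > 60% branch:
U = 1 − 10^((1.781 − T_v)/0.933)/100 = 0.7459

U ≈ 74.6 %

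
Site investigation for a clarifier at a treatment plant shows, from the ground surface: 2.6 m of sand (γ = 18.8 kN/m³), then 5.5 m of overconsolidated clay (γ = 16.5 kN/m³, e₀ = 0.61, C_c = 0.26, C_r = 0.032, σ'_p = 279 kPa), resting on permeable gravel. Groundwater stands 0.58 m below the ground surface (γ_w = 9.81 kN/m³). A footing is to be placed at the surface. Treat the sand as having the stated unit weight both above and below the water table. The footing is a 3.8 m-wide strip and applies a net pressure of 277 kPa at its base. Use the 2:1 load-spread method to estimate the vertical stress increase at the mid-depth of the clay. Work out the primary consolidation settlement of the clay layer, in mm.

S_c ≈ 58.4 mm

Mid-depth of clay below the ground surface: z = 2.6 + 5.5/2 = 5.35 m.
Total vertical stress at mid-clay: σ_v = 18.8×2.6 + 16.5×2.75 = 94.255 kPa.
Pore pressure: u = 9.81×(5.35 − 0.58) = 46.794 kPa.
Initial effective stress: σ'_0 = σ_v − u = 94.255 − 46.794 = 47.461 kPa.
Stress increase at mid-clay by the 2:1 spreading method:
Δσ = qB/(B+z) = 277×3.8/(3.8+5.35) = 115.04 kPa
Final effective stress: σ'_f = 47.461 + 115.04 = 162.5 kPa.
σ'_f = 162.5 ≤ σ'_p = 279 kPa, so the clay remains overconsolidated and only the recompression index applies:
S_c = C_r·H/(1+e₀)·log₁₀(σ'_f/σ'_0) = 0.032×5.5/1.61×log₁₀(162.5/47.461)
    = 0.10932 × 0.53452 = 0.05843 m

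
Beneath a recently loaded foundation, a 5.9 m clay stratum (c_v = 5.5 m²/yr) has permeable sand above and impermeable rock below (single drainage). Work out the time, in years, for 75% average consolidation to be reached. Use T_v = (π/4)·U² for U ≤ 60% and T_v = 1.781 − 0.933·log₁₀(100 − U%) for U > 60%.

Drainage path length: H_d = H = 5.9 m (single drainage).
U > 60%: T_v = 1.781 − 0.933·log₁₀(100 − 75) = 0.47672.
t = T_v·H_d²/c_v = 0.47672×5.9²/5.5 = 3.017 years.

t ≈ 3.02 years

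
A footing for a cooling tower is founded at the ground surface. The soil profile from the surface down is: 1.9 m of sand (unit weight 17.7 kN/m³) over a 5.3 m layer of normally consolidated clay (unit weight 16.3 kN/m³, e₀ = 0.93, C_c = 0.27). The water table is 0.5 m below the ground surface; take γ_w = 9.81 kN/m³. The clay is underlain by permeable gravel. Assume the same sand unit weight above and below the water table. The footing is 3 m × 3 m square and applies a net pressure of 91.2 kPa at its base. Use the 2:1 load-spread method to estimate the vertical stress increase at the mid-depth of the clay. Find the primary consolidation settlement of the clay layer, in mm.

Mid-depth of clay below the ground surface: z = 1.9 + 5.3/2 = 4.55 m.
Total vertical stress at mid-clay: σ_v = 17.7×1.9 + 16.3×2.65 = 76.825 kPa.
Pore pressure: u = 9.81×(4.55 − 0.5) = 39.73 kPa.
Initial effective stress: σ'_0 = σ_v − u = 76.825 − 39.73 = 37.095 kPa.
Stress increase at mid-clay by the 2:1 spreading method:
Δσ = qBL/((B+z)(L+z)) = 91.2×3×3/((3+4.55)(3+4.55)) = 14.399 kPa
Final effective stress: σ'_f = σ'_0 + Δσ = 37.095 + 14.399 = 51.494 kPa.
Normally consolidated clay, so the full stress increment lies on the virgin compression line:
S_c = C_c·H/(1+e₀)·log₁₀(σ'_f/σ'_0) = 0.27×5.3/(1+0.93)×log₁₀(51.494/37.095)
    = 0.74145 × 0.14244 = 0.1056 m

S_c ≈ 106 mm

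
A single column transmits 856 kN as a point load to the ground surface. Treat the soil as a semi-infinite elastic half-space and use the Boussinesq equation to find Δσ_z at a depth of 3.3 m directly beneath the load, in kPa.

Boussinesq vertical stress below a point load on an elastic half-space:
Δσ_z = 3P/(2πz²) · [1 + (r/z)²]^(−5/2)
r/z = 0/3.3 = 0; [1+(r/z)²]^(−5/2) = 1.
Δσ_z = 3×856/(2π×3.3²) × 1 = 37.531 × 1 = 37.53 kPa

Δσ_z ≈ 37.5 kPa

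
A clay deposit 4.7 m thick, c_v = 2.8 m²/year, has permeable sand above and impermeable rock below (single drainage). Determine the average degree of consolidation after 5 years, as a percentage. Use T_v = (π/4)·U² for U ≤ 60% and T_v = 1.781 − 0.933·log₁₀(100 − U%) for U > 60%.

U ≈ 83 %

Drainage path length: H_d = H = 4.7 m (single drainage).
T_v = c_v·t/H_d² = 2.8×5/4.7² = 0.63377.
T_v = 0.63377 corresponds to the U > 60% branch:
U = 1 − 10^((1.781 − T_v)/0.933)/100 = 0.8303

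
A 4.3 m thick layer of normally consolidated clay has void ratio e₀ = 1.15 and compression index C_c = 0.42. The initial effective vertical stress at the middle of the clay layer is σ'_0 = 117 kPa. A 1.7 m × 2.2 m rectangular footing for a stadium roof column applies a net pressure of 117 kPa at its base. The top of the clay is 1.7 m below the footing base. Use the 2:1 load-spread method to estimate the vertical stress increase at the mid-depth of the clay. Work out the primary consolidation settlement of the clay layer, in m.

S_c ≈ 0.0385 m

Mid-depth of clay below the footing base: z = 1.7 + 4.3/2 = 3.85 m.
Stress increase at mid-clay by the 2:1 spreading method:
Δσ = qBL/((B+z)(L+z)) = 117×1.7×2.2/((1.7+3.85)(2.2+3.85)) = 13.032 kPa
Final effective stress: σ'_f = σ'_0 + Δσ = 117 + 13.032 = 130.03 kPa.
Normally consolidated clay, so the full stress increment lies on the virgin compression line:
S_c = C_c·H/(1+e₀)·log₁₀(σ'_f/σ'_0) = 0.42×4.3/(1+1.15)×log₁₀(130.03/117)
    = 0.84 × 0.045858 = 0.03852 m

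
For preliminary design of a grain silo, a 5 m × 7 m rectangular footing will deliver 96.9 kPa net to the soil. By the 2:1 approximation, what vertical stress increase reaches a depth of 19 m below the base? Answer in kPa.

Δσ_z ≈ 5.44 kPa

By the 2:1 method the load spreads at 1 horizontal : 2 vertical, so at depth z the loaded area has grown by z in each plan dimension:
Δσ = qBL/((B+z)(L+z)) = 96.9×5×7/((5+19)(7+19)) = 5.4351 kPa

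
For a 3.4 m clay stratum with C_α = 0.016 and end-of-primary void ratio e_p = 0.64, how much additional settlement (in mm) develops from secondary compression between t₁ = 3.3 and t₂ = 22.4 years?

Secondary compression: S_s = C_α·H/(1+e_p)·log₁₀(t₂/t₁)
S_s = 0.016×3.4/(1+0.64)×log₁₀(22.4/3.3)
    = 0.03317 × 0.8317 = 0.02759 m

S_s ≈ 27.6 mm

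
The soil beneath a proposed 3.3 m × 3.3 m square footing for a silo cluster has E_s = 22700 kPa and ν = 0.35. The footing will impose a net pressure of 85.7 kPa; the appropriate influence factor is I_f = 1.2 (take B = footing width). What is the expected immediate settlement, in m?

S_e ≈ 0.0131 m

Immediate (elastic) settlement: S_e = q·B·(1−ν²)/E_s · I_f.
S_e = 85.7 × 3.3 × (1 − 0.35²) / 22700 × 1.2
    = 85.7 × 3.3 × 0.8775 / 22700 × 1.2
    = 0.01312 m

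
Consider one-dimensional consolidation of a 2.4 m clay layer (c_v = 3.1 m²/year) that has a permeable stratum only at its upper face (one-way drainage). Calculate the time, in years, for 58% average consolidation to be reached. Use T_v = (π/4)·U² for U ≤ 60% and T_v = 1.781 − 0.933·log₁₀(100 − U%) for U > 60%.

t ≈ 0.491 years

Drainage path length: H_d = H = 2.4 m (single drainage).
U ≤ 60%: T_v = (π/4)·U² = (π/4)×0.58² = 0.26421.
t = T_v·H_d²/c_v = 0.26421×2.4²/3.1 = 0.4909 years.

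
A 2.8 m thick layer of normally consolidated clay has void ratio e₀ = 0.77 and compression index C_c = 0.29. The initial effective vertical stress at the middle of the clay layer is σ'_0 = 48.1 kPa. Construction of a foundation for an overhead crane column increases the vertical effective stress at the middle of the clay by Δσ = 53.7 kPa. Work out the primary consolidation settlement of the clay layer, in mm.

S_c ≈ 149 mm

Final effective stress: σ'_f = σ'_0 + Δσ = 48.1 + 53.7 = 101.8 kPa.
Normally consolidated clay, so the full stress increment lies on the virgin compression line:
S_c = C_c·H/(1+e₀)·log₁₀(σ'_f/σ'_0) = 0.29×2.8/(1+0.77)×log₁₀(101.8/48.1)
    = 0.45876 × 0.3256 = 0.1494 m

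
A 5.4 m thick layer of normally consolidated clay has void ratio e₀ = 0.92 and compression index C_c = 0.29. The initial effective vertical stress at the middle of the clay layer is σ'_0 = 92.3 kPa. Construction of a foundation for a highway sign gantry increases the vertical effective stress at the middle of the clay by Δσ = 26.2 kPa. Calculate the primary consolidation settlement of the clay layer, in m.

Final effective stress: σ'_f = σ'_0 + Δσ = 92.3 + 26.2 = 118.5 kPa.
Normally consolidated clay, so the full stress increment lies on the virgin compression line:
S_c = C_c·H/(1+e₀)·log₁₀(σ'_f/σ'_0) = 0.29×5.4/(1+0.92)×log₁₀(118.5/92.3)
    = 0.81563 × 0.10852 = 0.08851 m

S_c ≈ 0.0885 m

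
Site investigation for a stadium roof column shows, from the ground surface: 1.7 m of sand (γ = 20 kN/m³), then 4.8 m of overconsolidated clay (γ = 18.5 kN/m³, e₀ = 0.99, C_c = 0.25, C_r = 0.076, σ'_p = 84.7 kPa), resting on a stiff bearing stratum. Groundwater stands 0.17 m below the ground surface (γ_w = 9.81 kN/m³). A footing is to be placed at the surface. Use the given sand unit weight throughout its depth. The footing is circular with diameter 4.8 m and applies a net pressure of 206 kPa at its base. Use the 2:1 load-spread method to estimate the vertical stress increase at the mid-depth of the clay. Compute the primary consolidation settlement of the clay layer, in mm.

Mid-depth of clay below the ground surface: z = 1.7 + 4.8/2 = 4.1 m.
Total vertical stress at mid-clay: σ_v = 20×1.7 + 18.5×2.4 = 78.4 kPa.
Pore pressure: u = 9.81×(4.1 − 0.17) = 38.553 kPa.
Initial effective stress: σ'_0 = σ_v − u = 78.4 − 38.553 = 39.847 kPa.
Stress increase at mid-clay by the 2:1 spreading method:
Δσ ≈ qD²/(D+z)² = 206×4.8²/(4.8+4.1)² = 59.92 kPa
Final effective stress: σ'_f = 39.847 + 59.92 = 99.767 kPa.
σ'_f = 99.767 > σ'_p = 84.7 kPa, so the stress path crosses the preconsolidation pressure — recompression up to σ'_p, then virgin compression beyond:
S_c = H/(1+e₀)·[C_r·log₁₀(σ'_p/σ'_0) + C_c·log₁₀(σ'_f/σ'_p)]
    = 4.8/1.99 × [0.076×log₁₀(84.7/39.847) + 0.25×log₁₀(99.767/84.7)]
    = 2.4121 × [0.024889 + 0.017776] = 0.1029 m

S_c ≈ 103 mm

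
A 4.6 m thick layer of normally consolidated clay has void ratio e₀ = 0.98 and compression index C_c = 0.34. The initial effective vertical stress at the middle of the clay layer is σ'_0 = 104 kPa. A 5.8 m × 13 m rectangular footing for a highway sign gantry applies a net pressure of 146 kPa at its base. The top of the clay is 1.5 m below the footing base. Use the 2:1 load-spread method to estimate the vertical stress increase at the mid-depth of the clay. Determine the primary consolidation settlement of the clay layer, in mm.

S_c ≈ 173 mm

Mid-depth of clay below the footing base: z = 1.5 + 4.6/2 = 3.8 m.
Stress increase at mid-clay by the 2:1 spreading method:
Δσ = qBL/((B+z)(L+z)) = 146×5.8×13/((5.8+3.8)(13+3.8)) = 68.256 kPa
Final effective stress: σ'_f = σ'_0 + Δσ = 104 + 68.256 = 172.26 kPa.
Normally consolidated clay, so the full stress increment lies on the virgin compression line:
S_c = C_c·H/(1+e₀)·log₁₀(σ'_f/σ'_0) = 0.34×4.6/(1+0.98)×log₁₀(172.26/104)
    = 0.7899 × 0.21915 = 0.1731 m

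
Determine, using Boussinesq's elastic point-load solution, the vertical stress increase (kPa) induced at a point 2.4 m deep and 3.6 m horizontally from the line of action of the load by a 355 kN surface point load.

Δσ_z ≈ 1.55 kPa

Boussinesq vertical stress below a point load on an elastic half-space:
Δσ_z = 3P/(2πz²) · [1 + (r/z)²]^(−5/2)
r/z = 3.6/2.4 = 1.5; [1+(r/z)²]^(−5/2) = 0.052516.
Δσ_z = 3×355/(2π×2.4²) × 0.052516 = 29.427 × 0.052516 = 1.545 kPa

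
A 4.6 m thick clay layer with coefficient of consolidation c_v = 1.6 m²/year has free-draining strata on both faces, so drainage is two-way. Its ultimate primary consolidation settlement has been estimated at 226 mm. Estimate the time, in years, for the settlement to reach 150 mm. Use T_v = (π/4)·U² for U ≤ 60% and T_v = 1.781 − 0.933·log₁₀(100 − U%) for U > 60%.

t ≈ 1.18 years

Drainage path length: H_d = H/2 = 2.3 m (double drainage).
U = S(t)/S_ult = 150/226 = 0.6637.
U > 60%: T_v = 1.781 − 0.933·log₁₀(100 − 66.372) = 0.35658.
t = T_v·H_d²/c_v = 0.35658×2.3²/1.6 = 1.179 years.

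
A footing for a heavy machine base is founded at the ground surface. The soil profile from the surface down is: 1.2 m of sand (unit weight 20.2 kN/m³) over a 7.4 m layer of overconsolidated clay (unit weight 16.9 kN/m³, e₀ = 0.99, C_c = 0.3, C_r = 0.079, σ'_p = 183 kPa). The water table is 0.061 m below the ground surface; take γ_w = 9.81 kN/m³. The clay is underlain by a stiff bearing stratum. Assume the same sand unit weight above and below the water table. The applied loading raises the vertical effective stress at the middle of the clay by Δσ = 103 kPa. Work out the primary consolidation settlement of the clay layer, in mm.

Mid-depth of clay below the ground surface: z = 1.2 + 7.4/2 = 4.9 m.
Total vertical stress at mid-clay: σ_v = 20.2×1.2 + 16.9×3.7 = 86.77 kPa.
Pore pressure: u = 9.81×(4.9 − 0.061) = 47.471 kPa.
Initial effective stress: σ'_0 = σ_v − u = 86.77 − 47.471 = 39.299 kPa.
Final effective stress: σ'_f = 39.299 + 103 = 142.3 kPa.
σ'_f = 142.3 ≤ σ'_p = 183 kPa, so the clay remains overconsolidated and only the recompression index applies:
S_c = C_r·H/(1+e₀)·log₁₀(σ'_f/σ'_0) = 0.079×7.4/1.99×log₁₀(142.3/39.299)
    = 0.29377 × 0.55882 = 0.1642 m

S_c ≈ 164 mm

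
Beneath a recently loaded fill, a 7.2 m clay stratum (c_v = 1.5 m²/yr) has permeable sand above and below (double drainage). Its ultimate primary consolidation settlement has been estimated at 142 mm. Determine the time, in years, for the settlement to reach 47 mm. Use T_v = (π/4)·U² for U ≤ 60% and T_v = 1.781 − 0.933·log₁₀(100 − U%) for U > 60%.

Drainage path length: H_d = H/2 = 3.6 m (double drainage).
U = S(t)/S_ult = 47/142 = 0.331.
U ≤ 60%: T_v = (π/4)·U² = (π/4)×0.33099² = 0.086042.
t = T_v·H_d²/c_v = 0.086042×3.6²/1.5 = 0.7434 years.

t ≈ 0.743 years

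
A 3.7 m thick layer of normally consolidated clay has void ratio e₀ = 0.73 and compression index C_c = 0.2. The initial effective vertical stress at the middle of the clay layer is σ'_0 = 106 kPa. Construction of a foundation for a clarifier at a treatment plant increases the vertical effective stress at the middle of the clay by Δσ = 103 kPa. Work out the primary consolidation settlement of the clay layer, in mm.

S_c ≈ 126 mm

Final effective stress: σ'_f = σ'_0 + Δσ = 106 + 103 = 209 kPa.
Normally consolidated clay, so the full stress increment lies on the virgin compression line:
S_c = C_c·H/(1+e₀)·log₁₀(σ'_f/σ'_0) = 0.2×3.7/(1+0.73)×log₁₀(209/106)
    = 0.42775 × 0.29484 = 0.1261 m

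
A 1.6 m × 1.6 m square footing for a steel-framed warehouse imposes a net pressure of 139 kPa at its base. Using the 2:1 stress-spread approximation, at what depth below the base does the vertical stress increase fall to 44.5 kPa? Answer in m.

2:1 spreading — at depth z the loaded area has grown by z in each plan dimension:
qB²/(B+z)² = Δσ_z ⇒ z = B(√(q/Δσ_z) − 1) = 1.6×(√(139/44.5) − 1) = 1.228 m

z ≈ 1.23 m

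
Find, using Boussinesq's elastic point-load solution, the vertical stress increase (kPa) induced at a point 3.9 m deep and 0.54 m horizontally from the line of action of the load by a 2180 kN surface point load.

Boussinesq vertical stress below a point load on an elastic half-space:
Δσ_z = 3P/(2πz²) · [1 + (r/z)²]^(−5/2)
r/z = 0.54/3.9 = 0.13846; [1+(r/z)²]^(−5/2) = 0.95363.
Δσ_z = 3×2180/(2π×3.9²) × 0.95363 = 68.433 × 0.95363 = 65.26 kPa

Δσ_z ≈ 65.3 kPa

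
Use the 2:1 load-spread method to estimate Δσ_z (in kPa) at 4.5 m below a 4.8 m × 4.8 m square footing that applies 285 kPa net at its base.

Δσ_z ≈ 75.9 kPa

By the 2:1 method the load spreads at 1 horizontal : 2 vertical, so at depth z the loaded area has grown by z in each plan dimension:
Δσ = qBL/((B+z)(L+z)) = 285×4.8×4.8/((4.8+4.5)(4.8+4.5)) = 75.921 kPa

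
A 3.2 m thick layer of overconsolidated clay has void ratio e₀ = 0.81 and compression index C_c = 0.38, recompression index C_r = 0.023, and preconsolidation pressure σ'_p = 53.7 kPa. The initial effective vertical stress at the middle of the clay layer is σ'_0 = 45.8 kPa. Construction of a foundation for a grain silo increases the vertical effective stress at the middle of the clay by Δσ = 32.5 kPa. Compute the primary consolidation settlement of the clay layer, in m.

Final effective stress: σ'_f = 45.8 + 32.5 = 78.3 kPa.
σ'_f = 78.3 > σ'_p = 53.7 kPa, so the stress path crosses the preconsolidation pressure — recompression up to σ'_p, then virgin compression beyond:
S_c = H/(1+e₀)·[C_r·log₁₀(σ'_p/σ'_0) + C_c·log₁₀(σ'_f/σ'_p)]
    = 3.2/1.81 × [0.023×log₁₀(53.7/45.8) + 0.38×log₁₀(78.3/53.7)]
    = 1.768 × [0.0015895 + 0.062239] = 0.1128 m

S_c ≈ 0.113 m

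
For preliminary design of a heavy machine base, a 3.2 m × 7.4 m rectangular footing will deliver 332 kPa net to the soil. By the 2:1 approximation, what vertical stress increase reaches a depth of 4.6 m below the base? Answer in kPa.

Δσ_z ≈ 84 kPa

By the 2:1 method the load spreads at 1 horizontal : 2 vertical, so at depth z the loaded area has grown by z in each plan dimension:
Δσ = qBL/((B+z)(L+z)) = 332×3.2×7.4/((3.2+4.6)(7.4+4.6)) = 83.993 kPa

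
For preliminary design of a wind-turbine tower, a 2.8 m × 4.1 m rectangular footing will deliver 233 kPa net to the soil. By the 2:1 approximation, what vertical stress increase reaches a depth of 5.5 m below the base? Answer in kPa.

By the 2:1 method the load spreads at 1 horizontal : 2 vertical, so at depth z the loaded area has grown by z in each plan dimension:
Δσ = qBL/((B+z)(L+z)) = 233×2.8×4.1/((2.8+5.5)(4.1+5.5)) = 33.57 kPa

Δσ_z ≈ 33.6 kPa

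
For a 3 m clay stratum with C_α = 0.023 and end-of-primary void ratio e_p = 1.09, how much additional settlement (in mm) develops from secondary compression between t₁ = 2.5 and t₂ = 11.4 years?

S_s ≈ 21.8 mm

Secondary compression: S_s = C_α·H/(1+e_p)·log₁₀(t₂/t₁)
S_s = 0.023×3/(1+1.09)×log₁₀(11.4/2.5)
    = 0.03301 × 0.659 = 0.02176 m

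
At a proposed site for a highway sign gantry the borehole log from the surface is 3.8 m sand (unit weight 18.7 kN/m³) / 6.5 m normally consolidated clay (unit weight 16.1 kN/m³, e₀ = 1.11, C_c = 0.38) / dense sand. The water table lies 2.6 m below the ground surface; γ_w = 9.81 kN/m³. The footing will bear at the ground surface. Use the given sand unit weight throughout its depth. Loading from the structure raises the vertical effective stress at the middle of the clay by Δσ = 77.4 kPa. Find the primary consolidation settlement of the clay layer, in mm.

S_c ≈ 345 mm

Mid-depth of clay below the ground surface: z = 3.8 + 6.5/2 = 7.05 m.
Total vertical stress at mid-clay: σ_v = 18.7×3.8 + 16.1×3.25 = 123.38 kPa.
Pore pressure: u = 9.81×(7.05 − 2.6) = 43.655 kPa.
Initial effective stress: σ'_0 = σ_v − u = 123.38 − 43.655 = 79.725 kPa.
Final effective stress: σ'_f = σ'_0 + Δσ = 79.725 + 77.4 = 157.12 kPa.
Normally consolidated clay, so the full stress increment lies on the virgin compression line:
S_c = C_c·H/(1+e₀)·log₁₀(σ'_f/σ'_0) = 0.38×6.5/(1+1.11)×log₁₀(157.12/79.725)
    = 1.1706 × 0.29464 = 0.3449 m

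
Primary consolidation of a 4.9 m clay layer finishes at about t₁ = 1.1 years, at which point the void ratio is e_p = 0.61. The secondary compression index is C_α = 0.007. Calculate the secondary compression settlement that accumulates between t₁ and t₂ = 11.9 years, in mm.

S_s ≈ 22 mm

Secondary compression: S_s = C_α·H/(1+e_p)·log₁₀(t₂/t₁)
S_s = 0.007×4.9/(1+0.61)×log₁₀(11.9/1.1)
    = 0.0213 × 1.034 = 0.02203 m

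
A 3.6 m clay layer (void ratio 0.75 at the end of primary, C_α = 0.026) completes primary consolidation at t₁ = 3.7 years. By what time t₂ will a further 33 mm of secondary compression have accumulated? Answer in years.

S_s = C_α·H/(1+e_p)·log₁₀(t₂/t₁) ⇒ log₁₀(t₂/t₁) = S_s·(1+e_p)/(C_α·H).
log₁₀(t₂/t₁) = 0.033 × (1+0.75) / (0.026×3.6) = 0.617
t₂ = t₁ × 10^0.617 = 3.7 × 4.14 = 15.32 years

t₂ ≈ 15.3 years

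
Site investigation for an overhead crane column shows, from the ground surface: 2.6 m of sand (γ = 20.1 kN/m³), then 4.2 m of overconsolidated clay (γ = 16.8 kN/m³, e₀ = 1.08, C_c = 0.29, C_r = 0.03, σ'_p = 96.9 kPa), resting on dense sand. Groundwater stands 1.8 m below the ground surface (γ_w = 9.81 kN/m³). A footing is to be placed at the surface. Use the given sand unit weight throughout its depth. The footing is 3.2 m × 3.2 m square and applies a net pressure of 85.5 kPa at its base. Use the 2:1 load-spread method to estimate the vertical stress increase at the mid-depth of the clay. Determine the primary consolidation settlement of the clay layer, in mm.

Mid-depth of clay below the ground surface: z = 2.6 + 4.2/2 = 4.7 m.
Total vertical stress at mid-clay: σ_v = 20.1×2.6 + 16.8×2.1 = 87.54 kPa.
Pore pressure: u = 9.81×(4.7 − 1.8) = 28.449 kPa.
Initial effective stress: σ'_0 = σ_v − u = 87.54 − 28.449 = 59.091 kPa.
Stress increase at mid-clay by the 2:1 spreading method:
Δσ = qBL/((B+z)(L+z)) = 85.5×3.2×3.2/((3.2+4.7)(3.2+4.7)) = 14.029 kPa
Final effective stress: σ'_f = 59.091 + 14.029 = 73.12 kPa.
σ'_f = 73.12 ≤ σ'_p = 96.9 kPa, so the clay remains overconsolidated and only the recompression index applies:
S_c = C_r·H/(1+e₀)·log₁₀(σ'_f/σ'_0) = 0.03×4.2/2.08×log₁₀(73.12/59.091)
    = 0.060576 × 0.092515 = 0.005604 m

S_c ≈ 5.6 mm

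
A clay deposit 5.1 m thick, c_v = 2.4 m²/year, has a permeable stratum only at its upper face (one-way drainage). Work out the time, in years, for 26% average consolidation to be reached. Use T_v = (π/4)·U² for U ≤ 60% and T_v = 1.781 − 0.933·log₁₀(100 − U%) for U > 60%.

t ≈ 0.575 years

Drainage path length: H_d = H = 5.1 m (single drainage).
U ≤ 60%: T_v = (π/4)·U² = (π/4)×0.26² = 0.053093.
t = T_v·H_d²/c_v = 0.053093×5.1²/2.4 = 0.5754 years.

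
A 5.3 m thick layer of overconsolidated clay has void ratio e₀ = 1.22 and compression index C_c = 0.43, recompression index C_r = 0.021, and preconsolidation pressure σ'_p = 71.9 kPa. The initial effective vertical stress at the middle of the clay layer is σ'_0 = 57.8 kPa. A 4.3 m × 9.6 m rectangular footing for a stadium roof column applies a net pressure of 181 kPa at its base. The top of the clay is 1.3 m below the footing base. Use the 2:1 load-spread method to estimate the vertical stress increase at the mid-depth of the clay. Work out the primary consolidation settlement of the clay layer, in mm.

S_c ≈ 250 mm

Mid-depth of clay below the footing base: z = 1.3 + 5.3/2 = 3.95 m.
Stress increase at mid-clay by the 2:1 spreading method:
Δσ = qBL/((B+z)(L+z)) = 181×4.3×9.6/((4.3+3.95)(9.6+3.95)) = 66.838 kPa
Final effective stress: σ'_f = 57.8 + 66.838 = 124.64 kPa.
σ'_f = 124.64 > σ'_p = 71.9 kPa, so the stress path crosses the preconsolidation pressure — recompression up to σ'_p, then virgin compression beyond:
S_c = H/(1+e₀)·[C_r·log₁₀(σ'_p/σ'_0) + C_c·log₁₀(σ'_f/σ'_p)]
    = 5.3/2.22 × [0.021×log₁₀(71.9/57.8) + 0.43×log₁₀(124.64/71.9)]
    = 2.3874 × [0.0019908 + 0.10274] = 0.25 m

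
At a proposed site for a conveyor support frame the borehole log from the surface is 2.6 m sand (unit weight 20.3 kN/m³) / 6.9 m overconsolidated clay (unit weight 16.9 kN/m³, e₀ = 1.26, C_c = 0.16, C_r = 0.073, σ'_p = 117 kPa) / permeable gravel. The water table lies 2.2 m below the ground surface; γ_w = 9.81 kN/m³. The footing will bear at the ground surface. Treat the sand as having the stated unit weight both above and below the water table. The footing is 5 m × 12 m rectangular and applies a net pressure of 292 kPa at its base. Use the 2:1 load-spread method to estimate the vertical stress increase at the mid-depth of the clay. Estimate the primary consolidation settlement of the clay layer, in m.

Mid-depth of clay below the ground surface: z = 2.6 + 6.9/2 = 6.05 m.
Total vertical stress at mid-clay: σ_v = 20.3×2.6 + 16.9×3.45 = 111.09 kPa.
Pore pressure: u = 9.81×(6.05 − 2.2) = 37.769 kPa.
Initial effective stress: σ'_0 = σ_v − u = 111.09 − 37.769 = 73.321 kPa.
Stress increase at mid-clay by the 2:1 spreading method:
Δσ = qBL/((B+z)(L+z)) = 292×5×12/((5+6.05)(12+6.05)) = 87.84 kPa
Final effective stress: σ'_f = 73.321 + 87.84 = 161.16 kPa.
σ'_f = 161.16 > σ'_p = 117 kPa, so the stress path crosses the preconsolidation pressure — recompression up to σ'_p, then virgin compression beyond:
S_c = H/(1+e₀)·[C_r·log₁₀(σ'_p/σ'_0) + C_c·log₁₀(σ'_f/σ'_p)]
    = 6.9/2.26 × [0.073×log₁₀(117/73.321) + 0.16×log₁₀(161.16/117)]
    = 3.0531 × [0.014816 + 0.022251] = 0.1132 m

S_c ≈ 0.113 m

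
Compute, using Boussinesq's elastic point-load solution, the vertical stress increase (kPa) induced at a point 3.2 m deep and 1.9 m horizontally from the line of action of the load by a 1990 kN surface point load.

Δσ_z ≈ 43.6 kPa

Boussinesq vertical stress below a point load on an elastic half-space:
Δσ_z = 3P/(2πz²) · [1 + (r/z)²]^(−5/2)
r/z = 1.9/3.2 = 0.59375; [1+(r/z)²]^(−5/2) = 0.47003.
Δσ_z = 3×1990/(2π×3.2²) × 0.47003 = 92.789 × 0.47003 = 43.61 kPa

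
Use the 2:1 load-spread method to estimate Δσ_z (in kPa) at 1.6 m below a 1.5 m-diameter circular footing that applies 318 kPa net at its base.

Δσ_z ≈ 74.5 kPa

By the 2:1 method the load spreads at 1 horizontal : 2 vertical, so at depth z the loaded area has grown by z in each plan dimension:
Δσ ≈ qD²/(D+z)² = 318×1.5²/(1.5+1.6)² = 74.454 kPa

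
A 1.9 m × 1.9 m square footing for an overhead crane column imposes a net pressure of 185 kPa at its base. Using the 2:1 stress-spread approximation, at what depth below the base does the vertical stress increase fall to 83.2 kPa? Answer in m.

z ≈ 0.933 m

2:1 spreading — at depth z the loaded area has grown by z in each plan dimension:
qB²/(B+z)² = Δσ_z ⇒ z = B(√(q/Δσ_z) − 1) = 1.9×(√(185/83.2) − 1) = 0.9332 m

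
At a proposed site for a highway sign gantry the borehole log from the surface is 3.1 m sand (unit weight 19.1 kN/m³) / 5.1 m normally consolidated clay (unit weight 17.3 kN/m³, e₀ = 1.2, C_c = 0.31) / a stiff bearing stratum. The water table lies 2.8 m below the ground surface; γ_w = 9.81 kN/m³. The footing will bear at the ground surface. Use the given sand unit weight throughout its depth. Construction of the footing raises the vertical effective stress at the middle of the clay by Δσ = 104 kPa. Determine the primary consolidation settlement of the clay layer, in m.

S_c ≈ 0.271 m

Mid-depth of clay below the ground surface: z = 3.1 + 5.1/2 = 5.65 m.
Total vertical stress at mid-clay: σ_v = 19.1×3.1 + 17.3×2.55 = 103.33 kPa.
Pore pressure: u = 9.81×(5.65 − 2.8) = 27.959 kPa.
Initial effective stress: σ'_0 = σ_v − u = 103.33 − 27.959 = 75.371 kPa.
Final effective stress: σ'_f = σ'_0 + Δσ = 75.371 + 104 = 179.37 kPa.
Normally consolidated clay, so the full stress increment lies on the virgin compression line:
S_c = C_c·H/(1+e₀)·log₁₀(σ'_f/σ'_0) = 0.31×5.1/(1+1.2)×log₁₀(179.37/75.371)
    = 0.71864 × 0.37655 = 0.2706 m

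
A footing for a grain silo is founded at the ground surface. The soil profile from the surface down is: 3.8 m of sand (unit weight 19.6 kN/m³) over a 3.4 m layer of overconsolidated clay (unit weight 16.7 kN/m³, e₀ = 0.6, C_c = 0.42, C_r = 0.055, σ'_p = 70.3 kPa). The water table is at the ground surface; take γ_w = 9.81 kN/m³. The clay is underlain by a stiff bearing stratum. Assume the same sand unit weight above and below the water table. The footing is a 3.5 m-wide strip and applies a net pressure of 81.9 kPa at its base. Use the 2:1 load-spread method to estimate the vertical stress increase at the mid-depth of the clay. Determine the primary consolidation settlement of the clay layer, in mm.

Mid-depth of clay below the ground surface: z = 3.8 + 3.4/2 = 5.5 m.
Total vertical stress at mid-clay: σ_v = 19.6×3.8 + 16.7×1.7 = 102.87 kPa.
Pore pressure: u = 9.81×(5.5 − 0) = 53.955 kPa.
Initial effective stress: σ'_0 = σ_v − u = 102.87 − 53.955 = 48.915 kPa.
Stress increase at mid-clay by the 2:1 spreading method:
Δσ = qB/(B+z) = 81.9×3.5/(3.5+5.5) = 31.85 kPa
Final effective stress: σ'_f = 48.915 + 31.85 = 80.765 kPa.
σ'_f = 80.765 > σ'_p = 70.3 kPa, so the stress path crosses the preconsolidation pressure — recompression up to σ'_p, then virgin compression beyond:
S_c = H/(1+e₀)·[C_r·log₁₀(σ'_p/σ'_0) + C_c·log₁₀(σ'_f/σ'_p)]
    = 3.4/1.6 × [0.055×log₁₀(70.3/48.915) + 0.42×log₁₀(80.765/70.3)]
    = 2.125 × [0.0086632 + 0.025313] = 0.0722 m

S_c ≈ 72.2 mm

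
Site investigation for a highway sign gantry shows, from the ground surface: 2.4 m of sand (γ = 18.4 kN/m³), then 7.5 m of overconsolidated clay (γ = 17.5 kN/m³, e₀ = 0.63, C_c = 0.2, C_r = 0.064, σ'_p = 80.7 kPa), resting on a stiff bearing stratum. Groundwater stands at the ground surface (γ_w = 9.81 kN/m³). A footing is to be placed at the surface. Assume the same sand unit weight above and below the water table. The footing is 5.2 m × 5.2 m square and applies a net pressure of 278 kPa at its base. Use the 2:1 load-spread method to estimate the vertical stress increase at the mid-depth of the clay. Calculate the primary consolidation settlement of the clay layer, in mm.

Mid-depth of clay below the ground surface: z = 2.4 + 7.5/2 = 6.15 m.
Total vertical stress at mid-clay: σ_v = 18.4×2.4 + 17.5×3.75 = 109.78 kPa.
Pore pressure: u = 9.81×(6.15 − 0) = 60.332 kPa.
Initial effective stress: σ'_0 = σ_v − u = 109.78 − 60.332 = 49.448 kPa.
Stress increase at mid-clay by the 2:1 spreading method:
Δσ = qBL/((B+z)(L+z)) = 278×5.2×5.2/((5.2+6.15)(5.2+6.15)) = 58.353 kPa
Final effective stress: σ'_f = 49.448 + 58.353 = 107.8 kPa.
σ'_f = 107.8 > σ'_p = 80.7 kPa, so the stress path crosses the preconsolidation pressure — recompression up to σ'_p, then virgin compression beyond:
S_c = H/(1+e₀)·[C_r·log₁₀(σ'_p/σ'_0) + C_c·log₁₀(σ'_f/σ'_p)]
    = 7.5/1.63 × [0.064×log₁₀(80.7/49.448) + 0.2×log₁₀(107.8/80.7)]
    = 4.6012 × [0.013614 + 0.025149] = 0.1784 m

S_c ≈ 178 mm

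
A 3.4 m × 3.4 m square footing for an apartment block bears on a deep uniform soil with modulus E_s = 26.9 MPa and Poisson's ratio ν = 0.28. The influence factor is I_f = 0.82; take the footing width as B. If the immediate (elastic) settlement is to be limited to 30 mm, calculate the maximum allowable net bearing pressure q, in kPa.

q ≈ 314 kPa

E_s = 26.9 MPa = 26900 kPa.
S_e = q·B·(1−ν²)/E_s · I_f  ⇒  q = S_e·E_s / (B·(1−ν²)·I_f).
q = 0.03 × 26900 / (3.4 × 0.9216 × 0.82) = 314.1 kPa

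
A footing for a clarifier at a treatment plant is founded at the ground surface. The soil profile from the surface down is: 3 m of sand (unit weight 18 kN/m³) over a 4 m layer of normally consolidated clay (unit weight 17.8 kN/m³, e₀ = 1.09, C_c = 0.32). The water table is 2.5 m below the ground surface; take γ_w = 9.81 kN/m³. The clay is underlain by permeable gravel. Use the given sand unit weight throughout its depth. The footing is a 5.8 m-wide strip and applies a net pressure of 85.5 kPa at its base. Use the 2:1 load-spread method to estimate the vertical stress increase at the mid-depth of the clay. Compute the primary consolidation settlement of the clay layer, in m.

S_c ≈ 0.142 m

Mid-depth of clay below the ground surface: z = 3 + 4/2 = 5 m.
Total vertical stress at mid-clay: σ_v = 18×3 + 17.8×2 = 89.6 kPa.
Pore pressure: u = 9.81×(5 − 2.5) = 24.525 kPa.
Initial effective stress: σ'_0 = σ_v − u = 89.6 − 24.525 = 65.075 kPa.
Stress increase at mid-clay by the 2:1 spreading method:
Δσ = qB/(B+z) = 85.5×5.8/(5.8+5) = 45.917 kPa
Final effective stress: σ'_f = σ'_0 + Δσ = 65.075 + 45.917 = 110.99 kPa.
Normally consolidated clay, so the full stress increment lies on the virgin compression line:
S_c = C_c·H/(1+e₀)·log₁₀(σ'_f/σ'_0) = 0.32×4/(1+1.09)×log₁₀(110.99/65.075)
    = 0.61244 × 0.23187 = 0.142 m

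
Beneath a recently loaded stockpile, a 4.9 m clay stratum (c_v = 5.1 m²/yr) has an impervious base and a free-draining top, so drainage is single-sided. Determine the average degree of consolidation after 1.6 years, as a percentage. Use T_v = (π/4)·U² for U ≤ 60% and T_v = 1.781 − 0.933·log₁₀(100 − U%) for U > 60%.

U ≈ 65 %

Drainage path length: H_d = H = 4.9 m (single drainage).
T_v = c_v·t/H_d² = 5.1×1.6/4.9² = 0.33986.
T_v = 0.33986 corresponds to the U > 60% branch:
U = 1 − 10^((1.781 − T_v)/0.933)/100 = 0.6495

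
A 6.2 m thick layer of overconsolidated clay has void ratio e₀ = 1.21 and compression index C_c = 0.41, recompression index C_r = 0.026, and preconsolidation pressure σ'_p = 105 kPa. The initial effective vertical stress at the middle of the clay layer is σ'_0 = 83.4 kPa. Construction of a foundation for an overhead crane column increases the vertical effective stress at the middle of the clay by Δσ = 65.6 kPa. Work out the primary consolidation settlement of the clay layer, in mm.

Final effective stress: σ'_f = 83.4 + 65.6 = 149 kPa.
σ'_f = 149 > σ'_p = 105 kPa, so the stress path crosses the preconsolidation pressure — recompression up to σ'_p, then virgin compression beyond:
S_c = H/(1+e₀)·[C_r·log₁₀(σ'_p/σ'_0) + C_c·log₁₀(σ'_f/σ'_p)]
    = 6.2/2.21 × [0.026×log₁₀(105/83.4) + 0.41×log₁₀(149/105)]
    = 2.8054 × [0.0026006 + 0.062319] = 0.1821 m

S_c ≈ 182 mm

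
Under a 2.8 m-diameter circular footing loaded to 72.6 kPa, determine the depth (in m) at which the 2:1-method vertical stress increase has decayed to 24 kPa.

2:1 spreading — at depth z the loaded area has grown by z in each plan dimension:
qD²/(D+z)² = Δσ_z ⇒ z = D(√(q/Δσ_z) − 1) = 2.8×(√(72.6/24) − 1) = 2.07 m

z ≈ 2.07 m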